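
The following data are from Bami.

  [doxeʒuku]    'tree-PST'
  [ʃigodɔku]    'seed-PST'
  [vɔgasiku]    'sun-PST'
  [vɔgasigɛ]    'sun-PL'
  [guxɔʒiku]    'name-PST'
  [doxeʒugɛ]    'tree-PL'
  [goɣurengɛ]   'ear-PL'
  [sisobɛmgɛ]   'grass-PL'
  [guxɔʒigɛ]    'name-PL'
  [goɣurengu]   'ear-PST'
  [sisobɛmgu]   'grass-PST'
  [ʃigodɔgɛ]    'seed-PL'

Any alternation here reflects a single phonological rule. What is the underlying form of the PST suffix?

The PST morpheme has two allomorphs, [-gu] and [-ku].
The PL suffix, which begins with [g], is invariant after every stem; so [g] is not altered by any rule here.
So the underlying form is /-ku/, and voiceless stops become voiced after a nasal.

/-ku/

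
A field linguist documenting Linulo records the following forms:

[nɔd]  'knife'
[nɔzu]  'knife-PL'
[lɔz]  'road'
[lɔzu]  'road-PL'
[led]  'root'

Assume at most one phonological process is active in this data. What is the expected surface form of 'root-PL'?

[lezu]

In [nɔd] and [nɔzu] the final segment of 'knife' alternates: [d] ~ [z].
The stem 'road' ([lɔz], [lɔzu]) shows [z] unchanged in both environments, so [z] cannot be basic with [d] derived in isolation.
Therefore /d/ is basic and [z] is derived by intervocalic spirantization (voiced stops become fricatives between vowels).
The one attested form of 'root', [led], shows underlying /led/. Applying the same rule between vowels gives [lezu].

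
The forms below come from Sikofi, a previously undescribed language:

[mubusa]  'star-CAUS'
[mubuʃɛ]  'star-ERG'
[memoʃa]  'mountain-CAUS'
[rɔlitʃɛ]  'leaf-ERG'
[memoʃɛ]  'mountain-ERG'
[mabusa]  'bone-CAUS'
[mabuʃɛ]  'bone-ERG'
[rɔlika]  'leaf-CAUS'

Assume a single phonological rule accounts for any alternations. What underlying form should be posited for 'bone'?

/mabus/

The stem for 'bone' ends in [s] in [mabusa] but [ʃ] in [mabuʃɛ].
The stem 'mountain' ([memoʃa], [memoʃɛ]) shows [ʃ] unchanged in both environments, so [ʃ] cannot be basic with [s] derived before the CAUS suffix.
The underlying segment must be /s/; /k/ and /s/ become palato-alveolar [tʃ] and [ʃ] before a front vowel, yielding [ʃ] there.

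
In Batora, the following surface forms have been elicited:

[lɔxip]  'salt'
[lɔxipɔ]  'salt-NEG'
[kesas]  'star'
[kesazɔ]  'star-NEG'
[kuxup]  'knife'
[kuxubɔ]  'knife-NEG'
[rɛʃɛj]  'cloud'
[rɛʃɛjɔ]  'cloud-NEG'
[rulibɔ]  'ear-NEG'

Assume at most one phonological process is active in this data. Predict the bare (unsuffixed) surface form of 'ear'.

'knife' shows [p] ~ [b] at the end of the stem ([kuxup] vs [kuxubɔ]).
But 'salt' keeps [p] in both environments ([lɔxip], [lɔxipɔ]), so there is no rule changing /p/ to [b] before the NEG suffix.
Therefore /b/ is basic and [p] is derived by word-final obstruent devoicing (voiced obstruents become voiceless word-finally).
From [rulibɔ] the stem 'ear' is /rulib/; word-finally this yields [rulip].

[rulip]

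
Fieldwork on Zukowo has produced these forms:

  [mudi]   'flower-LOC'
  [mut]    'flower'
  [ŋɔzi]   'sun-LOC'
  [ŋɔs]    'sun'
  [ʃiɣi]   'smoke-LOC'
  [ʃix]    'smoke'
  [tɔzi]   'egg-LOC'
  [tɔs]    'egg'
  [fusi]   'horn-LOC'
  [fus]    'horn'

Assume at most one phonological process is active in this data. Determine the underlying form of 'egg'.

The stem for 'egg' ends in [z] in [tɔzi] but [s] in [tɔs].
If /s/ were underlying and a rule turned it into [z] before the LOC suffix, 'horn' would also alternate; but it has [s] in both [fusi] and [fus].
The alternation reflects word-final obstruent devoicing: voiced obstruents become voiceless word-finally. /z/ is underlying.

/tɔz/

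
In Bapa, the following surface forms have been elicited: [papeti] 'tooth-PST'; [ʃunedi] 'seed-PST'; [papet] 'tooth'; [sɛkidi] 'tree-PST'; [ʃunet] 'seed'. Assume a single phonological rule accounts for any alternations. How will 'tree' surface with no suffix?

[sɛkit]

The root 'seed' surfaces as [ʃunet] and [ʃunedi], with a stem-final [t] ~ [d] alternation.
Compare 'tooth', with invariant [t] in [papet] and [papeti]: an analysis with underlying /t/ and a rule producing [d] before the PST suffix would wrongly predict alternation here too.
The alternation reflects word-final obstruent devoicing: voiced obstruents become voiceless word-finally. /d/ is underlying.
The one attested form of 'tree', [sɛkidi], shows underlying /sɛkid/. Applying the same rule word-finally gives [sɛkit].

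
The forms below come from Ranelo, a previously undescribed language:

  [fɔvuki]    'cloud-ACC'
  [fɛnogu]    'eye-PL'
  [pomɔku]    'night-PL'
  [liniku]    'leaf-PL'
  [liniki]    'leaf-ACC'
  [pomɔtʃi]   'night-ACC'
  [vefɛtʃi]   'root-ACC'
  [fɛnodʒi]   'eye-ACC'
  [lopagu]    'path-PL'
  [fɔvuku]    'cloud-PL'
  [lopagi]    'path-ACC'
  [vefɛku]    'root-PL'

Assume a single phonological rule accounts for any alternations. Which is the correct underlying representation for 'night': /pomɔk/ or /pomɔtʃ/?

The stem for 'night' ends in [tʃ] in [pomɔtʃi] but [k] in [pomɔku].
But 'leaf' keeps [k] in both environments ([liniki], [liniku]), so there is no rule changing /k/ to [tʃ] before the ACC suffix.
The alternation reflects depalatalization: palato-alveolar /tʃ/ and /dʒ/ become [k] and [g] when no front vowel follows. /tʃ/ is underlying.

/pomɔtʃ/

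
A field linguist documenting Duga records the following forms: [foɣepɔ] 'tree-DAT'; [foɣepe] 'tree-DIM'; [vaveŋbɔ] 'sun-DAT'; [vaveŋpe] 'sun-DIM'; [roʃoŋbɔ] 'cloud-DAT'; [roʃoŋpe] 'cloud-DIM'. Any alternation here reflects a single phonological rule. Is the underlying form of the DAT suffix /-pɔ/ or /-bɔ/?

The DAT suffix surfaces as [-bɔ] and [-pɔ], depending on the final segment of the stem.
By contrast the DIM suffix keeps its initial [p] throughout — that segment must be underlying.
So the underlying form is /-bɔ/, and voiced stops become voiceless after a vowel.

/-bɔ/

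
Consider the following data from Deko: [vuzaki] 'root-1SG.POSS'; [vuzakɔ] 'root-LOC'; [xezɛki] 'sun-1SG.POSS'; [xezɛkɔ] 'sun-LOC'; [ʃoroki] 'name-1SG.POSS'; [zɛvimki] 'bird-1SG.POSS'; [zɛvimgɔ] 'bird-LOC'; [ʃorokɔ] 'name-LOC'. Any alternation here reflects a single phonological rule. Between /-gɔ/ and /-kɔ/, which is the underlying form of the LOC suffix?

/-gɔ/

The LOC suffix surfaces as [-gɔ] and [-kɔ], depending on the final segment of the stem.
The 1SG.POSS suffix, which begins with [k], is invariant after every stem; so [k] is not altered by any rule here.
The LOC suffix is therefore /-gɔ/ underlyingly, with post-vocalic devoicing: voiced stops become voiceless after a vowel.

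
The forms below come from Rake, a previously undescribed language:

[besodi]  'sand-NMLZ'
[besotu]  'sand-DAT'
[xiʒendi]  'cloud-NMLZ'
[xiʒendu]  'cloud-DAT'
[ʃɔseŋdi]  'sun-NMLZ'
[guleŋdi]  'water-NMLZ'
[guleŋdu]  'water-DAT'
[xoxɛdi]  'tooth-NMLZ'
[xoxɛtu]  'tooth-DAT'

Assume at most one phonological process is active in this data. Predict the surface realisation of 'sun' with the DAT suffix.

[ʃɔseŋdu]

The DAT morpheme has two allomorphs, [-du] and [-tu].
By contrast the NMLZ suffix keeps its initial [d] throughout — that segment must be underlying.
So the underlying form is /-tu/, and voiceless stops become voiced after a nasal.
After 'sun', which ends in a nasal, the suffix surfaces as [-du], giving [ʃɔseŋdu].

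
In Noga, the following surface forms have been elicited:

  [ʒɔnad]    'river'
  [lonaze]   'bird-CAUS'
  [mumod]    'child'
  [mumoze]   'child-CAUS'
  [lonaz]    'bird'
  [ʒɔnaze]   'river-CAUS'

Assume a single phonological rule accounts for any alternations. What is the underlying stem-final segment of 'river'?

The stem for 'river' ends in [d] in [ʒɔnad] but [z] in [ʒɔnaze].
Compare 'bird', with invariant [z] in [lonaz] and [lonaze]: an analysis with underlying /z/ and a rule producing [d] in isolation would wrongly predict alternation here too.
The underlying segment must be /d/; voiced stops become fricatives between vowels, yielding [z] there.

/d/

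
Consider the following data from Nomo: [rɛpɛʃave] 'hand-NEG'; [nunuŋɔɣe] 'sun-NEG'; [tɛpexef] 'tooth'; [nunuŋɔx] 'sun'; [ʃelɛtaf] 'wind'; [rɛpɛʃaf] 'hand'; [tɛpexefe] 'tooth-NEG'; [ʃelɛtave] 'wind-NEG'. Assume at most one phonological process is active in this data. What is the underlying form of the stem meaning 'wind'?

/ʃelɛtav/

'wind' shows [v] ~ [f] at the end of the stem ([ʃelɛtave] vs [ʃelɛtaf]).
Compare 'tooth', with invariant [f] in [tɛpexefe] and [tɛpexef]: an analysis with underlying /f/ and a rule producing [v] before the NEG suffix would wrongly predict alternation here too.
The alternation reflects word-final obstruent devoicing: voiced obstruents become voiceless word-finally. /v/ is underlying.
The underlying form of 'wind' is therefore /ʃelɛtav/.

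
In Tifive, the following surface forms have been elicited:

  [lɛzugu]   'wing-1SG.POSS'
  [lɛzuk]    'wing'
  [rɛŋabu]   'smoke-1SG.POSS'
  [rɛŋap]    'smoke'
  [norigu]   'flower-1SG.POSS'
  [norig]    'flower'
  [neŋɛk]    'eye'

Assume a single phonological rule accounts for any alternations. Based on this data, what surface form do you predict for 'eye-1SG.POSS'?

In [lɛzugu] and [lɛzuk] the final segment of 'wing' alternates: [g] ~ [k].
The stem 'flower' ([norigu], [norig]) shows [g] unchanged in both environments, so [g] cannot be basic with [k] derived in isolation.
The alternation reflects intervocalic voicing: voiceless stops become voiced between vowels. /k/ is underlying.
From [neŋɛk] the stem 'eye' is /neŋɛk/; between vowels this yields [neŋɛgu].

[neŋɛgu]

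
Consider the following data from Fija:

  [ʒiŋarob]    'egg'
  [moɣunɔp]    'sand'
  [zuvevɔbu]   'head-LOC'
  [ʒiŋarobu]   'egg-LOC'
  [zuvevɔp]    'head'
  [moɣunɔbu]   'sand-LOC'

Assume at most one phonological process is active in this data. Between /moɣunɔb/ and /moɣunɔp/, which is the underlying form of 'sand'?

/moɣunɔp/

'sand' shows [p] ~ [b] at the end of the stem ([moɣunɔp] vs [moɣunɔbu]).
The stem 'egg' ([ʒiŋarob], [ʒiŋarobu]) shows [b] unchanged in both environments, so [b] cannot be basic with [p] derived in isolation.
The alternation reflects intervocalic voicing: voiceless stops become voiced between vowels. /p/ is underlying.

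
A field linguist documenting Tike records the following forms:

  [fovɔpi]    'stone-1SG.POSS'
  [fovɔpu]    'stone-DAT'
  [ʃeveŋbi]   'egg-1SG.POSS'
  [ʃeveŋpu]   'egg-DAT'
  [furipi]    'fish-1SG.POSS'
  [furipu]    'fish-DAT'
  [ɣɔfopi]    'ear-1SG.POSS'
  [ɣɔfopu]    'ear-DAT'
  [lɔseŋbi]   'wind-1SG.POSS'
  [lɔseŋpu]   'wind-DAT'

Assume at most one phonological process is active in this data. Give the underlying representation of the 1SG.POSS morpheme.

The 1SG.POSS morpheme has two allomorphs, [-bi] and [-pi].
The DAT suffix, which begins with [p], is invariant after every stem; so [p] is not altered by any rule here.
The 1SG.POSS suffix is therefore /-bi/ underlyingly, with post-vocalic devoicing: voiced stops become voiceless after a vowel.

/-bi/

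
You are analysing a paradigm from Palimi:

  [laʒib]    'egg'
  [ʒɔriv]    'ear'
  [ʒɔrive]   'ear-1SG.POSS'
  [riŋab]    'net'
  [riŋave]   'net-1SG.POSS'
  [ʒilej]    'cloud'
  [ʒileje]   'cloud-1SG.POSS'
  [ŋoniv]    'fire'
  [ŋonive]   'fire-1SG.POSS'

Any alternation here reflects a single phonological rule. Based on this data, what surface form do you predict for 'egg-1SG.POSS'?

'net' shows [b] ~ [v] at the end of the stem ([riŋab] vs [riŋave]).
But 'fire' keeps [v] in both environments ([ŋoniv], [ŋonive]), so there is no rule changing /v/ to [b] in isolation.
Therefore /b/ is basic and [v] is derived by intervocalic spirantization (voiced stops become fricatives between vowels).
The one attested form of 'egg', [laʒib], shows underlying /laʒib/. Applying the same rule between vowels gives [laʒive].

[laʒive]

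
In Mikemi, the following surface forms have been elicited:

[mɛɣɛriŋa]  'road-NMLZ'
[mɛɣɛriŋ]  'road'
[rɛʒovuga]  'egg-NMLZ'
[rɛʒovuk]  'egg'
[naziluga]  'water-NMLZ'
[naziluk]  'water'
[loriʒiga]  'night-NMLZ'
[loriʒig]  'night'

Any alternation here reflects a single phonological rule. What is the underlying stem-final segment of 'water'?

/k/

In [naziluga] and [naziluk] the final segment of 'water' alternates: [g] ~ [k].
If /g/ were underlying and a rule turned it into [k] in isolation, 'night' would also alternate; but it has [g] in both [loriʒiga] and [loriʒig].
The alternation reflects intervocalic voicing: voiceless stops become voiced between vowels. /k/ is underlying.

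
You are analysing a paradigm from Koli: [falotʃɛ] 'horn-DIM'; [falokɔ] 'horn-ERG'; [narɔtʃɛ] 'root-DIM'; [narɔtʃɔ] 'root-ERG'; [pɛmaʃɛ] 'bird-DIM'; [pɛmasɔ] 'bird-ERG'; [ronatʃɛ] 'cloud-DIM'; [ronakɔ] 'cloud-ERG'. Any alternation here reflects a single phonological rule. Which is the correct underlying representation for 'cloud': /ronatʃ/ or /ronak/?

In [ronatʃɛ] and [ronakɔ] the final segment of 'cloud' alternates: [tʃ] ~ [k].
If /tʃ/ were underlying and a rule turned it into [k] before the ERG suffix, 'root' would also alternate; but it has [tʃ] in both [narɔtʃɛ] and [narɔtʃɔ].
The alternation reflects palatalization before a front vowel: /k/ and /s/ become palato-alveolar [tʃ] and [ʃ] before a front vowel. /k/ is underlying.

/ronak/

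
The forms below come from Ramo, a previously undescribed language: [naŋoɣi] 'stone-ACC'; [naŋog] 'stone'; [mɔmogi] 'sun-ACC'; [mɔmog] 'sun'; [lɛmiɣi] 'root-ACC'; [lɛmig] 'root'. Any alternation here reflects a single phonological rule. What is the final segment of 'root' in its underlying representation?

In [lɛmiɣi] and [lɛmig] the final segment of 'root' alternates: [ɣ] ~ [g].
If /g/ were underlying and a rule turned it into [ɣ] before the ACC suffix, 'sun' would also alternate; but it has [g] in both [mɔmogi] and [mɔmog].
The underlying segment must be /ɣ/; voiced fricatives become stops word-finally, yielding [g] there.

/ɣ/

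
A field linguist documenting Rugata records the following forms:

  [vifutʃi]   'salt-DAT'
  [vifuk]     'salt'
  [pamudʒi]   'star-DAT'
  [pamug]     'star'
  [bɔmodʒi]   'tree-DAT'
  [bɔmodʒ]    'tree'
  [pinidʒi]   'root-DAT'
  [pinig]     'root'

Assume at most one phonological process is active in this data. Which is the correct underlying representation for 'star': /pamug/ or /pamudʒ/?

/pamug/

'star' shows [dʒ] ~ [g] at the end of the stem ([pamudʒi] vs [pamug]).
The stem 'tree' ([bɔmodʒi], [bɔmodʒ]) shows [dʒ] unchanged in both environments, so [dʒ] cannot be basic with [g] derived in isolation.
So /g/ is underlying, and a rule of palatalization before a front vowel — /k/ and /g/ become palato-alveolar [tʃ] and [dʒ] before a front vowel — gives [dʒ].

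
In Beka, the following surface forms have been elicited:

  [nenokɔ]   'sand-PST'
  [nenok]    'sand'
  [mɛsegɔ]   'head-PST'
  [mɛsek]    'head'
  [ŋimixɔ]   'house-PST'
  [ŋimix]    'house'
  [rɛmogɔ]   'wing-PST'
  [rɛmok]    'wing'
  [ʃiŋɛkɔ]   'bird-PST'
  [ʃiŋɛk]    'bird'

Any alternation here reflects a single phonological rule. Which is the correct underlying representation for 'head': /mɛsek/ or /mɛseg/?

The stem for 'head' ends in [g] in [mɛsegɔ] but [k] in [mɛsek].
Compare 'sand', with invariant [k] in [nenokɔ] and [nenok]: an analysis with underlying /k/ and a rule producing [g] before the PST suffix would wrongly predict alternation here too.
So /g/ is underlying, and a rule of word-final obstruent devoicing — voiced obstruents become voiceless word-finally — gives [k].

/mɛseg/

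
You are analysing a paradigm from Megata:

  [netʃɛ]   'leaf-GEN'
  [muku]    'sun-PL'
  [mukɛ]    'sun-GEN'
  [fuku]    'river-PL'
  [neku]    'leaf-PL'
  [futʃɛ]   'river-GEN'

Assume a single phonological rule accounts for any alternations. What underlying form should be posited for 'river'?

/futʃ/

The root 'river' surfaces as [futʃɛ] and [fuku], with a stem-final [tʃ] ~ [k] alternation.
The stem 'sun' ([mukɛ], [muku]) shows [k] unchanged in both environments, so [k] cannot be basic with [tʃ] derived before the GEN suffix.
The underlying segment must be /tʃ/; palato-alveolar /tʃ/ becomes [k] when no front vowel follows, yielding [k] there.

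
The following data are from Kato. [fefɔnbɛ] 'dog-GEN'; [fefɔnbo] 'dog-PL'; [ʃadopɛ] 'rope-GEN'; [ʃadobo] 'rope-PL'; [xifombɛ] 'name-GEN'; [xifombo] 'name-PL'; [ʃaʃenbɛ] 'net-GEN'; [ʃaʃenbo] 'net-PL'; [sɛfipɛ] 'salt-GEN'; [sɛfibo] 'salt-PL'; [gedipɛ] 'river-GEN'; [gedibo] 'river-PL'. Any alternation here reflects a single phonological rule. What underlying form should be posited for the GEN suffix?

/-pɛ/

The GEN suffix surfaces as [-bɛ] and [-pɛ], depending on the final segment of the stem.
The PL suffix, which begins with [b], is invariant after every stem; so [b] is not altered by any rule here.
The GEN suffix is therefore /-pɛ/ underlyingly, with post-nasal voicing: voiceless stops become voiced after a nasal.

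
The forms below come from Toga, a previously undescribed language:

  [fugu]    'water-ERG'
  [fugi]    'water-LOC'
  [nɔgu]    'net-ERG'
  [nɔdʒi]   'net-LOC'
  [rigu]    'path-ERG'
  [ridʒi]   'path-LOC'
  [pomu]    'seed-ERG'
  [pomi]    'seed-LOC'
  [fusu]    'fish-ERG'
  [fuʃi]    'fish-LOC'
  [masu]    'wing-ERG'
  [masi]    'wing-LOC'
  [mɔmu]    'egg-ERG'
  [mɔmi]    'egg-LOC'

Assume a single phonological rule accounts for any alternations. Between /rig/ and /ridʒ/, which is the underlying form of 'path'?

/ridʒ/

In [rigu] and [ridʒi] the final segment of 'path' alternates: [g] ~ [dʒ].
The stem 'water' ([fugu], [fugi]) shows [g] unchanged in both environments, so [g] cannot be basic with [dʒ] derived before the LOC suffix.
The underlying segment must be /dʒ/; palato-alveolar /dʒ/ and /ʃ/ become [g] and [s] when no front vowel follows, yielding [g] there.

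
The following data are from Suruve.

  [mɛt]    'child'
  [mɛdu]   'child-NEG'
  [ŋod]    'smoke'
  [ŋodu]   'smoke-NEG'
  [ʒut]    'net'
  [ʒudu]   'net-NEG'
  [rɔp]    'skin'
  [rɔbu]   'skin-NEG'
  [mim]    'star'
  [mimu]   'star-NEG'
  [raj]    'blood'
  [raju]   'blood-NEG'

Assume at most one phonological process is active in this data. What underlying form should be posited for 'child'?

The stem for 'child' ends in [t] in [mɛt] but [d] in [mɛdu].
But 'smoke' keeps [d] in both environments ([ŋod], [ŋodu]), so there is no rule changing /d/ to [t] in isolation.
So /t/ is underlying, and a rule of intervocalic voicing — voiceless stops become voiced between vowels — gives [d].

/mɛt/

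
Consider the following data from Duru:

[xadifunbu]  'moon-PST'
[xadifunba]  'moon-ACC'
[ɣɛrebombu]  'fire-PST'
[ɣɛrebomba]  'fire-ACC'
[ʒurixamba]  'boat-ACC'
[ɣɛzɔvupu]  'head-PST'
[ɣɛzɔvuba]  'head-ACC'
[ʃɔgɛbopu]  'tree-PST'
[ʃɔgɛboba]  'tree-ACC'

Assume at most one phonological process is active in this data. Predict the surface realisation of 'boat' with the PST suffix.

The PST morpheme has two allomorphs, [-bu] and [-pu].
By contrast the ACC suffix keeps its initial [b] throughout — that segment must be underlying.
The PST suffix is therefore /-pu/ underlyingly, with post-nasal voicing: voiceless stops become voiced after a nasal.
After 'boat', which ends in a nasal, the suffix surfaces as [-bu], giving [ʒurixambu].

[ʒurixambu]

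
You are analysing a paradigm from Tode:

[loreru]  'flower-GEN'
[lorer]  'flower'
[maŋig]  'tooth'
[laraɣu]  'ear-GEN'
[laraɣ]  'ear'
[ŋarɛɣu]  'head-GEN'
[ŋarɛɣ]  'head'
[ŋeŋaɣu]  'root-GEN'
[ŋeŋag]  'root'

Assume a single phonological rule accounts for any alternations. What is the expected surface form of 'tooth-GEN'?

[maŋiɣu]

The root 'root' surfaces as [ŋeŋaɣu] and [ŋeŋag], with a stem-final [ɣ] ~ [g] alternation.
If /ɣ/ were underlying and a rule turned it into [g] in isolation, 'head' would also alternate; but it has [ɣ] in both [ŋarɛɣu] and [ŋarɛɣ].
Therefore /g/ is basic and [ɣ] is derived by intervocalic spirantization (voiced stops become fricatives between vowels).
From [maŋig] the stem 'tooth' is /maŋig/; between vowels this yields [maŋiɣu].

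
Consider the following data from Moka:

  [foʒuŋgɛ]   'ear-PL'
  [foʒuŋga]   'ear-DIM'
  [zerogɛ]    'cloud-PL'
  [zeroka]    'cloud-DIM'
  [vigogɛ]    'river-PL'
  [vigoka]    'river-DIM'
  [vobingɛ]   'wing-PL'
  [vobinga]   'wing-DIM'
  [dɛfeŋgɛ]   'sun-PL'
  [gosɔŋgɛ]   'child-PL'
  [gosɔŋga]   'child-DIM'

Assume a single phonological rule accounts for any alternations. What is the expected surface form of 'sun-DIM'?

[dɛfeŋga]

The DIM suffix surfaces as [-ga] and [-ka], depending on the final segment of the stem.
By contrast the PL suffix keeps its initial [g] throughout — that segment must be underlying.
So the underlying form is /-ka/, and voiceless stops become voiced after a nasal.
After 'sun', which ends in a nasal, the suffix surfaces as [-ga], giving [dɛfeŋga].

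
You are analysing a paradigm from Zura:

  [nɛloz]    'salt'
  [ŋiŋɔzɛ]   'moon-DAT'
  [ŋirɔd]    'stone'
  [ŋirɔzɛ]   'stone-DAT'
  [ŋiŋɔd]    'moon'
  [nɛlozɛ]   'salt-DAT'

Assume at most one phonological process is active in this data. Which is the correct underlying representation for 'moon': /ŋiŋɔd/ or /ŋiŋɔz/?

/ŋiŋɔd/

In [ŋiŋɔd] and [ŋiŋɔzɛ] the final segment of 'moon' alternates: [d] ~ [z].
If /z/ were underlying and a rule turned it into [d] in isolation, 'salt' would also alternate; but it has [z] in both [nɛloz] and [nɛlozɛ].
Therefore /d/ is basic and [z] is derived by intervocalic spirantization (voiced stops become fricatives between vowels).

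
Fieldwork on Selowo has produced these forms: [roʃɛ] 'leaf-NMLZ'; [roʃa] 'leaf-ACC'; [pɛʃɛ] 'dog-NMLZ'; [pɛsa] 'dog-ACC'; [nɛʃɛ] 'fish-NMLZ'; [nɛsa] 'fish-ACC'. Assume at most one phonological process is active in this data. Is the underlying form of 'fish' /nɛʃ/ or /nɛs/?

/nɛs/

The root 'fish' surfaces as [nɛʃɛ] and [nɛsa], with a stem-final [ʃ] ~ [s] alternation.
If /ʃ/ were underlying and a rule turned it into [s] before the ACC suffix, 'leaf' would also alternate; but it has [ʃ] in both [roʃɛ] and [roʃa].
Therefore /s/ is basic and [ʃ] is derived by palatalization before a front vowel (/s/ becomes palato-alveolar [ʃ] before a front vowel).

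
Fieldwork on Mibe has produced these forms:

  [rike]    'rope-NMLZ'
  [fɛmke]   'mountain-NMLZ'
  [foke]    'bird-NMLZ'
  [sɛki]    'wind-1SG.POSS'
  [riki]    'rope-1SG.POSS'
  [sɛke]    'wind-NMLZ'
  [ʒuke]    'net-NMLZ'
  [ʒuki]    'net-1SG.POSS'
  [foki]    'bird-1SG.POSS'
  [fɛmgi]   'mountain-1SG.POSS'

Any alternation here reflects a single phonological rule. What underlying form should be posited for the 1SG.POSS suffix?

The 1SG.POSS morpheme has two allomorphs, [-gi] and [-ki].
By contrast the NMLZ suffix keeps its initial [k] throughout — that segment must be underlying.
So the underlying form is /-gi/, and voiced stops become voiceless after a vowel.

/-gi/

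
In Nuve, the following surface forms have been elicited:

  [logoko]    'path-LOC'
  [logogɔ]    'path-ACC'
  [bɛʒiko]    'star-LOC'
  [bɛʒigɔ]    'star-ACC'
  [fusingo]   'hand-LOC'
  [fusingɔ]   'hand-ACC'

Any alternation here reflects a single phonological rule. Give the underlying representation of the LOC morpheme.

/-ko/

The LOC morpheme has two allomorphs, [-go] and [-ko].
The ACC suffix, which begins with [g], is invariant after every stem; so [g] is not altered by any rule here.
The LOC suffix is therefore /-ko/ underlyingly, with post-nasal voicing: voiceless stops become voiced after a nasal.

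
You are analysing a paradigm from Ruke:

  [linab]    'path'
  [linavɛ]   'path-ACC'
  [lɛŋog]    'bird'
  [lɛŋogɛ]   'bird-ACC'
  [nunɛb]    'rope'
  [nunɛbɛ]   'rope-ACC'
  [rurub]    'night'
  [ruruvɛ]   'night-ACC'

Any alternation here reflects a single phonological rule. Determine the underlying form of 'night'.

In [rurub] and [ruruvɛ] the final segment of 'night' alternates: [b] ~ [v].
If /b/ were underlying and a rule turned it into [v] before the ACC suffix, 'rope' would also alternate; but it has [b] in both [nunɛb] and [nunɛbɛ].
The alternation reflects word-final hardening: voiced fricatives become stops word-finally. /v/ is underlying.
Hence 'night' is /ruruv/ underlyingly.

/ruruv/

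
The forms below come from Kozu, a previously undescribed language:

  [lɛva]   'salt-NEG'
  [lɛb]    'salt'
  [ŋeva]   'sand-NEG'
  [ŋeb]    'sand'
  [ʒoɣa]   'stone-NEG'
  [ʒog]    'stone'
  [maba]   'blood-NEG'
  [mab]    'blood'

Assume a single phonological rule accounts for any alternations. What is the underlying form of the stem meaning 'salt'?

The root 'salt' surfaces as [lɛva] and [lɛb], with a stem-final [v] ~ [b] alternation.
Compare 'blood', with invariant [b] in [maba] and [mab]: an analysis with underlying /b/ and a rule producing [v] before the NEG suffix would wrongly predict alternation here too.
The alternation reflects word-final hardening: voiced fricatives become stops word-finally. /v/ is underlying.

/lɛv/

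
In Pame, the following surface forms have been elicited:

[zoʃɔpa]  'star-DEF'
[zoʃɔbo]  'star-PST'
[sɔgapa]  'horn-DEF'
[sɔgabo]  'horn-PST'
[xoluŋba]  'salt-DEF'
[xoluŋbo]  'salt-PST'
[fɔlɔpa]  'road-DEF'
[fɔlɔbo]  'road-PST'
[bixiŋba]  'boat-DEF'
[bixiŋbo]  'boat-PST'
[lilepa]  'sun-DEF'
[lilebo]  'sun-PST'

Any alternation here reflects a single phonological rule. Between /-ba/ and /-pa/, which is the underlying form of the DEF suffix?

The DEF morpheme has two allomorphs, [-ba] and [-pa].
By contrast the PST suffix keeps its initial [b] throughout — that segment must be underlying.
The DEF suffix is therefore /-pa/ underlyingly, with post-nasal voicing: voiceless stops become voiced after a nasal.

/-pa/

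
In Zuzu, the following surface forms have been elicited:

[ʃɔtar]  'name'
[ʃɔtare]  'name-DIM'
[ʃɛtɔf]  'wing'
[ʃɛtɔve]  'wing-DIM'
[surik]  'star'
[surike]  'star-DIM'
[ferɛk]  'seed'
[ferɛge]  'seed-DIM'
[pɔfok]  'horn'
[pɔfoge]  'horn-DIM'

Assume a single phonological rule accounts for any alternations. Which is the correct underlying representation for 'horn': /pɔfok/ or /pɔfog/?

/pɔfog/

The stem for 'horn' ends in [k] in [pɔfok] but [g] in [pɔfoge].
But 'star' keeps [k] in both environments ([surik], [surike]), so there is no rule changing /k/ to [g] before the DIM suffix.
Therefore /g/ is basic and [k] is derived by word-final obstruent devoicing (voiced obstruents become voiceless word-finally).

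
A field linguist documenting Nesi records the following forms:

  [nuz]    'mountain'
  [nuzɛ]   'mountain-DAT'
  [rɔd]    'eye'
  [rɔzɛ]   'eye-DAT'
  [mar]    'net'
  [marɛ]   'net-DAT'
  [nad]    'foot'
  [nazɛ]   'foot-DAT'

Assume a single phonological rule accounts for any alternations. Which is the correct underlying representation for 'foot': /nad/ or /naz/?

The stem for 'foot' ends in [d] in [nad] but [z] in [nazɛ].
If /z/ were underlying and a rule turned it into [d] in isolation, 'mountain' would also alternate; but it has [z] in both [nuz] and [nuzɛ].
The alternation reflects intervocalic spirantization: voiced stops become fricatives between vowels. /d/ is underlying.

/nad/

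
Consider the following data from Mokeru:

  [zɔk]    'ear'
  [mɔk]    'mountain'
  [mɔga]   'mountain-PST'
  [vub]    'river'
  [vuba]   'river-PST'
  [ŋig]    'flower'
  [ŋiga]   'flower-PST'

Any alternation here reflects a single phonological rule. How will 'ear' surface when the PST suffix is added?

In [mɔk] and [mɔga] the final segment of 'mountain' alternates: [k] ~ [g].
But 'flower' keeps [g] in both environments ([ŋig], [ŋiga]), so there is no rule changing /g/ to [k] in isolation.
The underlying segment must be /k/; voiceless stops become voiced between vowels, yielding [g] there.
The one attested form of 'ear', [zɔk], shows underlying /zɔk/. Applying the same rule between vowels gives [zɔga].

[zɔga]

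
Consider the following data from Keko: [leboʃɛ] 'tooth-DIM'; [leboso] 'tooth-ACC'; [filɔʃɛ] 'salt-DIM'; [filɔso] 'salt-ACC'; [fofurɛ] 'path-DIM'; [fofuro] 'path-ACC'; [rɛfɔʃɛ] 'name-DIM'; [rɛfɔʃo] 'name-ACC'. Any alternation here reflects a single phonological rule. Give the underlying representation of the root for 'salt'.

/filɔs/

'salt' shows [ʃ] ~ [s] at the end of the stem ([filɔʃɛ] vs [filɔso]).
The stem 'name' ([rɛfɔʃɛ], [rɛfɔʃo]) shows [ʃ] unchanged in both environments, so [ʃ] cannot be basic with [s] derived before the ACC suffix.
Therefore /s/ is basic and [ʃ] is derived by palatalization before a front vowel (/s/ becomes palato-alveolar [ʃ] before a front vowel).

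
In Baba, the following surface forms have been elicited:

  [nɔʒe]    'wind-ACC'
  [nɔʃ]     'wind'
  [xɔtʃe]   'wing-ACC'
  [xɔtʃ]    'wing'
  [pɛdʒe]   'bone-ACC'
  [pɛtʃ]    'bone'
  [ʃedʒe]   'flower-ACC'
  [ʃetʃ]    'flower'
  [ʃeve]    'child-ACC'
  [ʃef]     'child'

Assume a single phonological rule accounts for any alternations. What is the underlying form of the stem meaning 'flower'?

In [ʃedʒe] and [ʃetʃ] the final segment of 'flower' alternates: [dʒ] ~ [tʃ].
But 'wing' keeps [tʃ] in both environments ([xɔtʃe], [xɔtʃ]), so there is no rule changing /tʃ/ to [dʒ] before the ACC suffix.
Therefore /dʒ/ is basic and [tʃ] is derived by word-final obstruent devoicing (voiced obstruents become voiceless word-finally).

/ʃedʒ/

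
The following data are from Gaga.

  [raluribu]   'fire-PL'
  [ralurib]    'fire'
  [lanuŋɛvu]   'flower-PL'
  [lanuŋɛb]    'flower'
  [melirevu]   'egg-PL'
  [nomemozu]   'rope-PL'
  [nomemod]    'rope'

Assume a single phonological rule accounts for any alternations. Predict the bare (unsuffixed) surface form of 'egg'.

The stem for 'flower' ends in [v] in [lanuŋɛvu] but [b] in [lanuŋɛb].
The stem 'fire' ([raluribu], [ralurib]) shows [b] unchanged in both environments, so [b] cannot be basic with [v] derived before the PL suffix.
The underlying segment must be /v/; voiced fricatives become stops word-finally, yielding [b] there.
From [melirevu] the stem 'egg' is /melirev/; word-finally this yields [melireb].

[melireb]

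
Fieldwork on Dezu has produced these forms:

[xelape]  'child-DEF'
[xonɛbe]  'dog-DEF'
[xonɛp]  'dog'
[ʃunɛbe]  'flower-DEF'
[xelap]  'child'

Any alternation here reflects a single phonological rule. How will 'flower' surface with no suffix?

The stem for 'dog' ends in [p] in [xonɛp] but [b] in [xonɛbe].
The stem 'child' ([xelap], [xelape]) shows [p] unchanged in both environments, so [p] cannot be basic with [b] derived before the DEF suffix.
So /b/ is underlying, and a rule of word-final obstruent devoicing — voiced obstruents become voiceless word-finally — gives [p].
The one attested form of 'flower', [ʃunɛbe], shows underlying /ʃunɛb/. Applying the same rule word-finally gives [ʃunɛp].

[ʃunɛp]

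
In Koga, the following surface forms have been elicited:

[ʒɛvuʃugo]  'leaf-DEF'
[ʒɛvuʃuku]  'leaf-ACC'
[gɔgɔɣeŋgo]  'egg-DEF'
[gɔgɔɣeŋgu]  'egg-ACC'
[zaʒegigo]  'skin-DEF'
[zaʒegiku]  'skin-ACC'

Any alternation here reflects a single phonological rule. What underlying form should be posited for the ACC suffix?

The ACC suffix surfaces as [-gu] and [-ku], depending on the final segment of the stem.
The DEF suffix, which begins with [g], is invariant after every stem; so [g] is not altered by any rule here.
The ACC suffix is therefore /-ku/ underlyingly, with post-nasal voicing: voiceless stops become voiced after a nasal.

/-ku/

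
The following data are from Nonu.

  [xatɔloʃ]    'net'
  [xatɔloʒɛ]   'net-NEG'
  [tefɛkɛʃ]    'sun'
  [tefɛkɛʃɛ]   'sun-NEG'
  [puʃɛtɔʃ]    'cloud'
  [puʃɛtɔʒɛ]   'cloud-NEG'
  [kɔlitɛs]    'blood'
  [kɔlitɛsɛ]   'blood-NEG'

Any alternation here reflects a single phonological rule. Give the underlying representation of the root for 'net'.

/xatɔloʒ/

The stem for 'net' ends in [ʃ] in [xatɔloʃ] but [ʒ] in [xatɔloʒɛ].
The stem 'sun' ([tefɛkɛʃ], [tefɛkɛʃɛ]) shows [ʃ] unchanged in both environments, so [ʃ] cannot be basic with [ʒ] derived before the NEG suffix.
The alternation reflects word-final obstruent devoicing: voiced obstruents become voiceless word-finally. /ʒ/ is underlying.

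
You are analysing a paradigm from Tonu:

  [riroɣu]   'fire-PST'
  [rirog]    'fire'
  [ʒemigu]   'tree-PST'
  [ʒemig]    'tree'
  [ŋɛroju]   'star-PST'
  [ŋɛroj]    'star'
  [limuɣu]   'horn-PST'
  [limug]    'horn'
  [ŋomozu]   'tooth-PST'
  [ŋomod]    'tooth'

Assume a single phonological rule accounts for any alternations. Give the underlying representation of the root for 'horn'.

/limuɣ/

'horn' shows [ɣ] ~ [g] at the end of the stem ([limuɣu] vs [limug]).
If /g/ were underlying and a rule turned it into [ɣ] before the PST suffix, 'tree' would also alternate; but it has [g] in both [ʒemigu] and [ʒemig].
So /ɣ/ is underlying, and a rule of word-final hardening — voiced fricatives become stops word-finally — gives [g].
So 'horn' = /limuɣ/.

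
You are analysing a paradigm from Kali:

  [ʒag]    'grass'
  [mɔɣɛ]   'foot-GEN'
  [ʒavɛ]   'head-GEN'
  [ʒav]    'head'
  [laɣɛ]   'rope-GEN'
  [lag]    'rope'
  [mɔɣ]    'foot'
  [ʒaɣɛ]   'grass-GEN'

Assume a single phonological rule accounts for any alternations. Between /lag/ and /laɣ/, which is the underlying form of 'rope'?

/lag/

In [laɣɛ] and [lag] the final segment of 'rope' alternates: [ɣ] ~ [g].
But 'foot' keeps [ɣ] in both environments ([mɔɣɛ], [mɔɣ]), so there is no rule changing /ɣ/ to [g] in isolation.
The alternation reflects intervocalic spirantization: voiced stops become fricatives between vowels. /g/ is underlying.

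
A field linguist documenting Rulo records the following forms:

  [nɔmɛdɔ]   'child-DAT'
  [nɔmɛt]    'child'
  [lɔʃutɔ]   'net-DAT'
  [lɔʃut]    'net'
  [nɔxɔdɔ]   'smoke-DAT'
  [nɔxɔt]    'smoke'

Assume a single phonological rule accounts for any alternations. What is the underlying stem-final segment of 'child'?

The root 'child' surfaces as [nɔmɛdɔ] and [nɔmɛt], with a stem-final [d] ~ [t] alternation.
If /t/ were underlying and a rule turned it into [d] before the DAT suffix, 'net' would also alternate; but it has [t] in both [lɔʃutɔ] and [lɔʃut].
The underlying segment must be /d/; voiced obstruents become voiceless word-finally, yielding [t] there.

/d/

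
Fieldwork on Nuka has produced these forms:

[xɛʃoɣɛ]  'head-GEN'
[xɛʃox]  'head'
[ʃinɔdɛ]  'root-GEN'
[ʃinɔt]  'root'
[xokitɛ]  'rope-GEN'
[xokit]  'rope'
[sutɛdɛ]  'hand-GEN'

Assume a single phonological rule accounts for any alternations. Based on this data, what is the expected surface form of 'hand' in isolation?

In [ʃinɔdɛ] and [ʃinɔt] the final segment of 'root' alternates: [d] ~ [t].
If /t/ were underlying and a rule turned it into [d] before the GEN suffix, 'rope' would also alternate; but it has [t] in both [xokitɛ] and [xokit].
So /d/ is underlying, and a rule of word-final obstruent devoicing — voiced obstruents become voiceless word-finally — gives [t].
The one attested form of 'hand', [sutɛdɛ], shows underlying /sutɛd/. Applying the same rule word-finally gives [sutɛt].

[sutɛt]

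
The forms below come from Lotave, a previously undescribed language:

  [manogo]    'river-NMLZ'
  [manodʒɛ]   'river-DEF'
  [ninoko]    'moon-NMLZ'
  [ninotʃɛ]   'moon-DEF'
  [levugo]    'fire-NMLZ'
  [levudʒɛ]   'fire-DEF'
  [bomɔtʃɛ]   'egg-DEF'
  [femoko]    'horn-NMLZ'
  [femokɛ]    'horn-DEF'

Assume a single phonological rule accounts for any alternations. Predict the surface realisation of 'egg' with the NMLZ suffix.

[bomɔko]

The stem for 'moon' ends in [k] in [ninoko] but [tʃ] in [ninotʃɛ].
But 'horn' keeps [k] in both environments ([femoko], [femokɛ]), so there is no rule changing /k/ to [tʃ] before the DEF suffix.
Therefore /tʃ/ is basic and [k] is derived by depalatalization (palato-alveolar /tʃ/ and /dʒ/ become [k] and [g] when no front vowel follows).
From [bomɔtʃɛ] the stem 'egg' is /bomɔtʃ/; when no front vowel follows this yields [bomɔko].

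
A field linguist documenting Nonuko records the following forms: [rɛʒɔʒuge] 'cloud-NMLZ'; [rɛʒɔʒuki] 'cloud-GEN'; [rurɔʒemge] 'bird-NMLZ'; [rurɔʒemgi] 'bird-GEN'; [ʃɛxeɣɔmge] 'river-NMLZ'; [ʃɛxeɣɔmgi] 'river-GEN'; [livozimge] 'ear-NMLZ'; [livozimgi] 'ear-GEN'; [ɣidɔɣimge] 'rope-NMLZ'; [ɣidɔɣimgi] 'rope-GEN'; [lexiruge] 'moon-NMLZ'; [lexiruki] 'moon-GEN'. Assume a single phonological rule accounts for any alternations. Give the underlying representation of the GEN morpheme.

/-ki/

The GEN suffix surfaces as [-gi] and [-ki], depending on the final segment of the stem.
By contrast the NMLZ suffix keeps its initial [g] throughout — that segment must be underlying.
The GEN suffix is therefore /-ki/ underlyingly, with post-nasal voicing: voiceless stops become voiced after a nasal.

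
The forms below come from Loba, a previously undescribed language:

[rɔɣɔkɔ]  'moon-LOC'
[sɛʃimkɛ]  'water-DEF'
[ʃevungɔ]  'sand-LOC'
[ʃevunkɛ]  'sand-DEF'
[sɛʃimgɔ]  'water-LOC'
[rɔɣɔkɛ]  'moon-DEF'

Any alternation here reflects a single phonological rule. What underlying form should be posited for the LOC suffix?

The LOC morpheme has two allomorphs, [-gɔ] and [-kɔ].
By contrast the DEF suffix keeps its initial [k] throughout — that segment must be underlying.
The LOC suffix is therefore /-gɔ/ underlyingly, with post-vocalic devoicing: voiced stops become voiceless after a vowel.

/-gɔ/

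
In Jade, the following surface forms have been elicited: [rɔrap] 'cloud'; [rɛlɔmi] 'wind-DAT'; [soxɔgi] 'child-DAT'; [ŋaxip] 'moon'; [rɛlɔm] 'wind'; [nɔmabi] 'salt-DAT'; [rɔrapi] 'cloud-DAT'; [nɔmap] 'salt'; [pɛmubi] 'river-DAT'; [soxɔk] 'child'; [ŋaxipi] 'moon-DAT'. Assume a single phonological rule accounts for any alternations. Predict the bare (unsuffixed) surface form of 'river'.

[pɛmup]

The stem for 'salt' ends in [b] in [nɔmabi] but [p] in [nɔmap].
If /p/ were underlying and a rule turned it into [b] before the DAT suffix, 'cloud' would also alternate; but it has [p] in both [rɔrapi] and [rɔrap].
Therefore /b/ is basic and [p] is derived by word-final obstruent devoicing (voiced obstruents become voiceless word-finally).
The one attested form of 'river', [pɛmubi], shows underlying /pɛmub/. Applying the same rule word-finally gives [pɛmup].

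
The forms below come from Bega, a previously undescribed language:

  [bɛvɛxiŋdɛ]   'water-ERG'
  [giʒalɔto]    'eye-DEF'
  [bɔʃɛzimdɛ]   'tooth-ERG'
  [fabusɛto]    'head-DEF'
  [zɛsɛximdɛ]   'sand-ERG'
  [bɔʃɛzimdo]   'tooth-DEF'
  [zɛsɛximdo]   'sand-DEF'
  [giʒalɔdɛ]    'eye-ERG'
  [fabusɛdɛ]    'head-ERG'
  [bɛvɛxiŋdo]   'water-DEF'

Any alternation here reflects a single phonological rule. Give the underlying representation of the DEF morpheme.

The DEF suffix surfaces as [-do] and [-to], depending on the final segment of the stem.
By contrast the ERG suffix keeps its initial [d] throughout — that segment must be underlying.
The DEF suffix is therefore /-to/ underlyingly, with post-nasal voicing: voiceless stops become voiced after a nasal.

/-to/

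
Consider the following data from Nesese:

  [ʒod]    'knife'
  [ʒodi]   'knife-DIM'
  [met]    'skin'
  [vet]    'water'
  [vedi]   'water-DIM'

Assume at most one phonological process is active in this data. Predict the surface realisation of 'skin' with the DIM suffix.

The stem for 'water' ends in [t] in [vet] but [d] in [vedi].
Compare 'knife', with invariant [d] in [ʒod] and [ʒodi]: an analysis with underlying /d/ and a rule producing [t] in isolation would wrongly predict alternation here too.
So /t/ is underlying, and a rule of intervocalic voicing — voiceless stops become voiced between vowels — gives [d].
From [met] the stem 'skin' is /met/; between vowels this yields [medi].

[medi]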